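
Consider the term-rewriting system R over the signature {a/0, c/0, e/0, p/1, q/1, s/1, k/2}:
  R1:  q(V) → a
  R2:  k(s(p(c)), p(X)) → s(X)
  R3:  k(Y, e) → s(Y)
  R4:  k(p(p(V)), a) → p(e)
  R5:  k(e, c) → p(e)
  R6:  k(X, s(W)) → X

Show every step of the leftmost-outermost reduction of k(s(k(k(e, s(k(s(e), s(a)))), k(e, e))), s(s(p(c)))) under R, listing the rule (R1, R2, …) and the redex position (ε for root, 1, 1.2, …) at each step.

1. k(s(k(k(e, s(k(s(e), s(a)))), k(e, e))), s(s(p(c))))  →  s(k(k(e, s(k(s(e), s(a)))), k(e, e)))   [R6 at ε]
2. s(k(k(e, s(k(s(e), s(a)))), k(e, e)))  →  s(k(e, k(e, e)))   [R6 at 1.1]
3. s(k(e, k(e, e)))  →  s(k(e, s(e)))   [R3 at 1.2]
4. s(k(e, s(e)))  →  s(e)   [R6 at 1]

s(e)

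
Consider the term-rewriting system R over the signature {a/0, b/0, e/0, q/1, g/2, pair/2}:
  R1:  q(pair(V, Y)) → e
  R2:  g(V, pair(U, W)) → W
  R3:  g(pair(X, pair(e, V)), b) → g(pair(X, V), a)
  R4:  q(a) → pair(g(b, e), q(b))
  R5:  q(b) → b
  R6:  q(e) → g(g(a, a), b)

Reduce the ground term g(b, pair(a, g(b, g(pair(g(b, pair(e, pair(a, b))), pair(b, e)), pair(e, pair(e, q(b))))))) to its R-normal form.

b

1. g(b, pair(a, g(b, g(pair(g(b, pair(e, pair(a, b))), pair(b, e)), pair(e, pair(e, q(b)))))))  →  g(b, g(pair(g(b, pair(e, pair(a, b))), pair(b, e)), pair(e, pair(e, q(b)))))   [R2 at ε]
2. g(b, g(pair(g(b, pair(e, pair(a, b))), pair(b, e)), pair(e, pair(e, q(b)))))  →  g(b, pair(e, q(b)))   [R2 at 2]
3. g(b, pair(e, q(b)))  →  q(b)   [R2 at ε]
4. q(b)  →  b   [R5 at ε]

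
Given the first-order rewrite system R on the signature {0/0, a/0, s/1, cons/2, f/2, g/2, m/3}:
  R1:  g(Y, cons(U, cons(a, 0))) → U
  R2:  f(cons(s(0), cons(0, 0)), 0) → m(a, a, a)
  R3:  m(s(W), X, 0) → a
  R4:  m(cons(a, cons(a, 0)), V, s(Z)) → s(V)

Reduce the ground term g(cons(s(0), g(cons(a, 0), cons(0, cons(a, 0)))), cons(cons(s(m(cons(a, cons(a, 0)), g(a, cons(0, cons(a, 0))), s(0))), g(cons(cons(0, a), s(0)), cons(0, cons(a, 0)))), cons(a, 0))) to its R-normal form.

1. g(cons(s(0), g(cons(a, 0), cons(0, cons(a, 0)))), cons(cons(s(m(cons(a, cons(a, 0)), g(a, cons(0, cons(a, 0))), s(0))), g(cons(cons(0, a), s(0)), cons(0, cons(a, 0)))), cons(a, 0)))  →  cons(s(m(cons(a, cons(a, 0)), g(a, cons(0, cons(a, 0))), s(0))), g(cons(cons(0, a), s(0)), cons(0, cons(a, 0))))   [R1 at ε]
2. cons(s(m(cons(a, cons(a, 0)), g(a, cons(0, cons(a, 0))), s(0))), g(cons(cons(0, a), s(0)), cons(0, cons(a, 0))))  →  cons(s(s(g(a, cons(0, cons(a, 0))))), g(cons(cons(0, a), s(0)), cons(0, cons(a, 0))))   [R4 at 1.1]
3. cons(s(s(g(a, cons(0, cons(a, 0))))), g(cons(cons(0, a), s(0)), cons(0, cons(a, 0))))  →  cons(s(s(0)), g(cons(cons(0, a), s(0)), cons(0, cons(a, 0))))   [R1 at 1.1.1]
4. cons(s(s(0)), g(cons(cons(0, a), s(0)), cons(0, cons(a, 0))))  →  cons(s(s(0)), 0)   [R1 at 2]

cons(s(s(0)), 0)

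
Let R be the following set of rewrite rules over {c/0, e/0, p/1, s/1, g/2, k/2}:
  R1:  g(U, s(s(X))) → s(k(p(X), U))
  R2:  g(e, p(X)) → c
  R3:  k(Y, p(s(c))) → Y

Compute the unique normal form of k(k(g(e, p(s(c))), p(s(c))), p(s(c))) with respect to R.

c

1. k(k(g(e, p(s(c))), p(s(c))), p(s(c)))  →  k(g(e, p(s(c))), p(s(c)))   [R3 at ε]
2. k(g(e, p(s(c))), p(s(c)))  →  g(e, p(s(c)))   [R3 at ε]
3. g(e, p(s(c)))  →  c   [R2 at ε]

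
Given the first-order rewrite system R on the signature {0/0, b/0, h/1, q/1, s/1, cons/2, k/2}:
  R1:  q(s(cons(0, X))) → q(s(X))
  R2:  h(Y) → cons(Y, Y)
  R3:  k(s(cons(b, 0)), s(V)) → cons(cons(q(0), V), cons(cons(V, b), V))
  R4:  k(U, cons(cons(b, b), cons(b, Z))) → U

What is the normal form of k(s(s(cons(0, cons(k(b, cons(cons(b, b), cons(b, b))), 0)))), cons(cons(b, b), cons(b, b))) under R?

1. k(s(s(cons(0, cons(k(b, cons(cons(b, b), cons(b, b))), 0)))), cons(cons(b, b), cons(b, b)))  →  s(s(cons(0, cons(k(b, cons(cons(b, b), cons(b, b))), 0))))   [R4 at ε]
2. s(s(cons(0, cons(k(b, cons(cons(b, b), cons(b, b))), 0))))  →  s(s(cons(0, cons(b, 0))))   [R4 at 1.1.2.1]

s(s(cons(0, cons(b, 0))))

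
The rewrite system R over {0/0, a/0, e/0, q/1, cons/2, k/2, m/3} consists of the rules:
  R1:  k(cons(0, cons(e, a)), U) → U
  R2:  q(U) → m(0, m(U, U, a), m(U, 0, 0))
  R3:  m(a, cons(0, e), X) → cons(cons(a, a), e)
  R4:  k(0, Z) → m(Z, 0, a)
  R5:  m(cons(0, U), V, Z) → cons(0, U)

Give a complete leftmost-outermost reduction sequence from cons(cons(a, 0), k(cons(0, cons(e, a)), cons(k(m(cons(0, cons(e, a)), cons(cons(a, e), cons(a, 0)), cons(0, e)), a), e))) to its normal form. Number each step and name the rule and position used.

1. cons(cons(a, 0), k(cons(0, cons(e, a)), cons(k(m(cons(0, cons(e, a)), cons(cons(a, e), cons(a, 0)), cons(0, e)), a), e)))  →  cons(cons(a, 0), cons(k(m(cons(0, cons(e, a)), cons(cons(a, e), cons(a, 0)), cons(0, e)), a), e))   [R1 at 2]
2. cons(cons(a, 0), cons(k(m(cons(0, cons(e, a)), cons(cons(a, e), cons(a, 0)), cons(0, e)), a), e))  →  cons(cons(a, 0), cons(k(cons(0, cons(e, a)), a), e))   [R5 at 2.1.1]
3. cons(cons(a, 0), cons(k(cons(0, cons(e, a)), a), e))  →  cons(cons(a, 0), cons(a, e))   [R1 at 2.1]

cons(cons(a, 0), cons(a, e))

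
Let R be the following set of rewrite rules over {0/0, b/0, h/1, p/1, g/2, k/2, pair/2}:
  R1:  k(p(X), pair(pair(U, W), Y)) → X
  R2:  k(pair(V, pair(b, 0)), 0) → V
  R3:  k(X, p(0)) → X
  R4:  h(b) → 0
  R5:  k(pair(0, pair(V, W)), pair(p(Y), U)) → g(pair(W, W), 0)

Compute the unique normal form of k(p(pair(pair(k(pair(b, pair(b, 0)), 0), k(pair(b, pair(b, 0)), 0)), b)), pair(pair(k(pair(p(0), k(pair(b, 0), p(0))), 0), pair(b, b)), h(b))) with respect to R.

1. k(p(pair(pair(k(pair(b, pair(b, 0)), 0), k(pair(b, pair(b, 0)), 0)), b)), pair(pair(k(pair(p(0), k(pair(b, 0), p(0))), 0), pair(b, b)), h(b)))  →  pair(pair(k(pair(b, pair(b, 0)), 0), k(pair(b, pair(b, 0)), 0)), b)   [R1 at ε]
2. pair(pair(k(pair(b, pair(b, 0)), 0), k(pair(b, pair(b, 0)), 0)), b)  →  pair(pair(b, k(pair(b, pair(b, 0)), 0)), b)   [R2 at 1.1]
3. pair(pair(b, k(pair(b, pair(b, 0)), 0)), b)  →  pair(pair(b, b), b)   [R2 at 1.2]

pair(pair(b, b), b)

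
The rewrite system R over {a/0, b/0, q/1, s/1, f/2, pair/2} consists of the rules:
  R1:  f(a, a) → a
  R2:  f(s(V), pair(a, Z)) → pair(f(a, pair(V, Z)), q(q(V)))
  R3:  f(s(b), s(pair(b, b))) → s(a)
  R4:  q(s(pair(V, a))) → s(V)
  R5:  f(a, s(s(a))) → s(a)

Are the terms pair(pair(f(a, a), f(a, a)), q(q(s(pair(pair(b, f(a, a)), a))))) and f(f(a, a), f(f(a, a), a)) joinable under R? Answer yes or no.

Reduce t₁ = pair(pair(f(a, a), f(a, a)), q(q(s(pair(pair(b, f(a, a)), a))))):
1. pair(pair(f(a, a), f(a, a)), q(q(s(pair(pair(b, f(a, a)), a)))))  →  pair(pair(a, f(a, a)), q(q(s(pair(pair(b, f(a, a)), a)))))   [R1 at 1.1]
2. pair(pair(a, f(a, a)), q(q(s(pair(pair(b, f(a, a)), a)))))  →  pair(pair(a, a), q(q(s(pair(pair(b, f(a, a)), a)))))   [R1 at 1.2]
3. pair(pair(a, a), q(q(s(pair(pair(b, f(a, a)), a)))))  →  pair(pair(a, a), q(s(pair(b, f(a, a)))))   [R4 at 2.1]
4. pair(pair(a, a), q(s(pair(b, f(a, a)))))  →  pair(pair(a, a), q(s(pair(b, a))))   [R1 at 2.1.1.2]
5. pair(pair(a, a), q(s(pair(b, a))))  →  pair(pair(a, a), s(b))   [R4 at 2]

Reduce t₂ = f(f(a, a), f(f(a, a), a)):
1. f(f(a, a), f(f(a, a), a))  →  f(a, f(f(a, a), a))   [R1 at 1]
2. f(a, f(f(a, a), a))  →  f(a, f(a, a))   [R1 at 2.1]
3. f(a, f(a, a))  →  f(a, a)   [R1 at 2]
4. f(a, a)  →  a   [R1 at ε]

no — NF(t₁) = pair(pair(a, a), s(b)), NF(t₂) = a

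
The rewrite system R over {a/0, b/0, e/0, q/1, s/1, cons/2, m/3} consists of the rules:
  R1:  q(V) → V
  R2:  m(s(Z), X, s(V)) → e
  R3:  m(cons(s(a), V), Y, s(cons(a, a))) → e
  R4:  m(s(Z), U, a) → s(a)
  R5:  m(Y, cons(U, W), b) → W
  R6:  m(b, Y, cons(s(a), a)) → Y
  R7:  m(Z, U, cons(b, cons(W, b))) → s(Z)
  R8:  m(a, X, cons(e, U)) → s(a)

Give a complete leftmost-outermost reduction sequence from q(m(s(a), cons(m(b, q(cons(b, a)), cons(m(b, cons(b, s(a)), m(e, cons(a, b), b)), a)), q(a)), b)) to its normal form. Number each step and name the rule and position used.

1. q(m(s(a), cons(m(b, q(cons(b, a)), cons(m(b, cons(b, s(a)), m(e, cons(a, b), b)), a)), q(a)), b))  →  m(s(a), cons(m(b, q(cons(b, a)), cons(m(b, cons(b, s(a)), m(e, cons(a, b), b)), a)), q(a)), b)   [R1 at ε]
2. m(s(a), cons(m(b, q(cons(b, a)), cons(m(b, cons(b, s(a)), m(e, cons(a, b), b)), a)), q(a)), b)  →  q(a)   [R5 at ε]
3. q(a)  →  a   [R1 at ε]

a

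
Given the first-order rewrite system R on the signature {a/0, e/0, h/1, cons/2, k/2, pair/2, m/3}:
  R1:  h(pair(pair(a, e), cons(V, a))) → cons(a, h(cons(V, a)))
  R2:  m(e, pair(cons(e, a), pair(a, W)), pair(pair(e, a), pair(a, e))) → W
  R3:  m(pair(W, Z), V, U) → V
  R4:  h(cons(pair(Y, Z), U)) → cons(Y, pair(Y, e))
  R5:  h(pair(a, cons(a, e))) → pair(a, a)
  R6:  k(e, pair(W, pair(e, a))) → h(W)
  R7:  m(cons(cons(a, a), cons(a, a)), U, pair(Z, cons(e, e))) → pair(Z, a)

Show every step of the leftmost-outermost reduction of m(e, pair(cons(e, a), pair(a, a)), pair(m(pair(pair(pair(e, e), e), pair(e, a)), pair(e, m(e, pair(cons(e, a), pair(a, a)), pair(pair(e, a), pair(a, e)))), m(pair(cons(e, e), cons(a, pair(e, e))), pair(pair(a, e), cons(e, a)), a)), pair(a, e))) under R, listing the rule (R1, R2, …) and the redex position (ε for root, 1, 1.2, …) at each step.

1. m(e, pair(cons(e, a), pair(a, a)), pair(m(pair(pair(pair(e, e), e), pair(e, a)), pair(e, m(e, pair(cons(e, a), pair(a, a)), pair(pair(e, a), pair(a, e)))), m(pair(cons(e, e), cons(a, pair(e, e))), pair(pair(a, e), cons(e, a)), a)), pair(a, e)))  →  m(e, pair(cons(e, a), pair(a, a)), pair(pair(e, m(e, pair(cons(e, a), pair(a, a)), pair(pair(e, a), pair(a, e)))), pair(a, e)))   [R3 at 3.1]
2. m(e, pair(cons(e, a), pair(a, a)), pair(pair(e, m(e, pair(cons(e, a), pair(a, a)), pair(pair(e, a), pair(a, e)))), pair(a, e)))  →  m(e, pair(cons(e, a), pair(a, a)), pair(pair(e, a), pair(a, e)))   [R2 at 3.1.2]
3. m(e, pair(cons(e, a), pair(a, a)), pair(pair(e, a), pair(a, e)))  →  a   [R2 at ε]

a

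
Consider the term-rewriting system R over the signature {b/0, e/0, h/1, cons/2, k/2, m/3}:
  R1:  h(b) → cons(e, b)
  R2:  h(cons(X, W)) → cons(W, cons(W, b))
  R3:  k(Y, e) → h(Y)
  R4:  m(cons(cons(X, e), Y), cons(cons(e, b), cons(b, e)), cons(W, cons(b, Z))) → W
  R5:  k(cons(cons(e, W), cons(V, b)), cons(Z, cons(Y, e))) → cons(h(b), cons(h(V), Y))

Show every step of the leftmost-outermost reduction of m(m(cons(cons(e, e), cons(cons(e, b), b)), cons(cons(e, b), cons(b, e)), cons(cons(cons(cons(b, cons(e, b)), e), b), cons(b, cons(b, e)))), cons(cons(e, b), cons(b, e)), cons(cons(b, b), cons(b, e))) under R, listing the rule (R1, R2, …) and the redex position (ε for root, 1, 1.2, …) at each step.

1. m(m(cons(cons(e, e), cons(cons(e, b), b)), cons(cons(e, b), cons(b, e)), cons(cons(cons(cons(b, cons(e, b)), e), b), cons(b, cons(b, e)))), cons(cons(e, b), cons(b, e)), cons(cons(b, b), cons(b, e)))  →  m(cons(cons(cons(b, cons(e, b)), e), b), cons(cons(e, b), cons(b, e)), cons(cons(b, b), cons(b, e)))   [R4 at 1]
2. m(cons(cons(cons(b, cons(e, b)), e), b), cons(cons(e, b), cons(b, e)), cons(cons(b, b), cons(b, e)))  →  cons(b, b)   [R4 at ε]

cons(b, b)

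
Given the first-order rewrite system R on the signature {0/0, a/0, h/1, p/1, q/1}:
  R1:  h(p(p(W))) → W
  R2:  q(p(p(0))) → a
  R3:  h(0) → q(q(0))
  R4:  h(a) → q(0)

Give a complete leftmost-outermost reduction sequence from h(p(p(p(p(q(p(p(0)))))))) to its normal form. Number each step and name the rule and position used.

1. h(p(p(p(p(q(p(p(0))))))))  →  p(p(q(p(p(0)))))   [R1 at ε]
2. p(p(q(p(p(0)))))  →  p(p(a))   [R2 at 1.1]

p(p(a))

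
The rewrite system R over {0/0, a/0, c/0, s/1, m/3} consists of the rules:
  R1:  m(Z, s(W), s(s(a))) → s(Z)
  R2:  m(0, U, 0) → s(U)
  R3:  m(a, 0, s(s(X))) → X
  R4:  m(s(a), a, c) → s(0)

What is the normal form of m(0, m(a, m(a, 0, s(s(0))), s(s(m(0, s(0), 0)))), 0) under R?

1. m(0, m(a, m(a, 0, s(s(0))), s(s(m(0, s(0), 0)))), 0)  →  s(m(a, m(a, 0, s(s(0))), s(s(m(0, s(0), 0)))))   [R2 at ε]
2. s(m(a, m(a, 0, s(s(0))), s(s(m(0, s(0), 0)))))  →  s(m(a, 0, s(s(m(0, s(0), 0)))))   [R3 at 1.2]
3. s(m(a, 0, s(s(m(0, s(0), 0)))))  →  s(m(0, s(0), 0))   [R3 at 1]
4. s(m(0, s(0), 0))  →  s(s(s(0)))   [R2 at 1]

s(s(s(0)))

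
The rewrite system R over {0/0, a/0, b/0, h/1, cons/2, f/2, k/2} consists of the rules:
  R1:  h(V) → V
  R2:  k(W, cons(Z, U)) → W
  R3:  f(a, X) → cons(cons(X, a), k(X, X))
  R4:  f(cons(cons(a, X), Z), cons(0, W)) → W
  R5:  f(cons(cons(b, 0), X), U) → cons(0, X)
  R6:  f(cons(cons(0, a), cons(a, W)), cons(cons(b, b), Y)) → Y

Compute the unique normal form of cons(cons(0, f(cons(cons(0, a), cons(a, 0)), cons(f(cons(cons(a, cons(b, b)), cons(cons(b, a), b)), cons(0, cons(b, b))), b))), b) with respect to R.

1. cons(cons(0, f(cons(cons(0, a), cons(a, 0)), cons(f(cons(cons(a, cons(b, b)), cons(cons(b, a), b)), cons(0, cons(b, b))), b))), b)  →  cons(cons(0, f(cons(cons(0, a), cons(a, 0)), cons(cons(b, b), b))), b)   [R4 at 1.2.2.1]
2. cons(cons(0, f(cons(cons(0, a), cons(a, 0)), cons(cons(b, b), b))), b)  →  cons(cons(0, b), b)   [R6 at 1.2]

cons(cons(0, b), b)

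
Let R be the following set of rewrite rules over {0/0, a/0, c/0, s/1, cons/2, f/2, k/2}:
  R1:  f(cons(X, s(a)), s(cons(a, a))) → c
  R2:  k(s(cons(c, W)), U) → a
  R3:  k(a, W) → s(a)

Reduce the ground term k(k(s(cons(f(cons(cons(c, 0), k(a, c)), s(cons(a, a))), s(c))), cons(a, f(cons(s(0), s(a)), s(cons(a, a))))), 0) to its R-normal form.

s(a)

1. k(k(s(cons(f(cons(cons(c, 0), k(a, c)), s(cons(a, a))), s(c))), cons(a, f(cons(s(0), s(a)), s(cons(a, a))))), 0)  →  k(k(s(cons(f(cons(cons(c, 0), s(a)), s(cons(a, a))), s(c))), cons(a, f(cons(s(0), s(a)), s(cons(a, a))))), 0)   [R3 at 1.1.1.1.1.2]
2. k(k(s(cons(f(cons(cons(c, 0), s(a)), s(cons(a, a))), s(c))), cons(a, f(cons(s(0), s(a)), s(cons(a, a))))), 0)  →  k(k(s(cons(c, s(c))), cons(a, f(cons(s(0), s(a)), s(cons(a, a))))), 0)   [R1 at 1.1.1.1]
3. k(k(s(cons(c, s(c))), cons(a, f(cons(s(0), s(a)), s(cons(a, a))))), 0)  →  k(a, 0)   [R2 at 1]
4. k(a, 0)  →  s(a)   [R3 at ε]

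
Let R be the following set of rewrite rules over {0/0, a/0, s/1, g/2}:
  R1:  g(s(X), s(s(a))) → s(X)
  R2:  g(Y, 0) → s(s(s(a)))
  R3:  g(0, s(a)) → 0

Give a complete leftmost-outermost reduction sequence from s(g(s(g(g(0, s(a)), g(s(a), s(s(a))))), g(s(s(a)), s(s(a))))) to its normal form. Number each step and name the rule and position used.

s(s(0))

1. s(g(s(g(g(0, s(a)), g(s(a), s(s(a))))), g(s(s(a)), s(s(a)))))  →  s(g(s(g(0, g(s(a), s(s(a))))), g(s(s(a)), s(s(a)))))   [R3 at 1.1.1.1]
2. s(g(s(g(0, g(s(a), s(s(a))))), g(s(s(a)), s(s(a)))))  →  s(g(s(g(0, s(a))), g(s(s(a)), s(s(a)))))   [R1 at 1.1.1.2]
3. s(g(s(g(0, s(a))), g(s(s(a)), s(s(a)))))  →  s(g(s(0), g(s(s(a)), s(s(a)))))   [R3 at 1.1.1]
4. s(g(s(0), g(s(s(a)), s(s(a)))))  →  s(g(s(0), s(s(a))))   [R1 at 1.2]
5. s(g(s(0), s(s(a))))  →  s(s(0))   [R1 at 1]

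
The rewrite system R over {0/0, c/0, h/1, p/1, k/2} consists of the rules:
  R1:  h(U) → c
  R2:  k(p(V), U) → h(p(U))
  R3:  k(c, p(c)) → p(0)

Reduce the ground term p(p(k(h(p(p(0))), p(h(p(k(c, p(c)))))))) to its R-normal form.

p(p(p(0)))

1. p(p(k(h(p(p(0))), p(h(p(k(c, p(c))))))))  →  p(p(k(c, p(h(p(k(c, p(c))))))))   [R1 at 1.1.1]
2. p(p(k(c, p(h(p(k(c, p(c))))))))  →  p(p(k(c, p(c))))   [R1 at 1.1.2.1]
3. p(p(k(c, p(c))))  →  p(p(p(0)))   [R3 at 1.1]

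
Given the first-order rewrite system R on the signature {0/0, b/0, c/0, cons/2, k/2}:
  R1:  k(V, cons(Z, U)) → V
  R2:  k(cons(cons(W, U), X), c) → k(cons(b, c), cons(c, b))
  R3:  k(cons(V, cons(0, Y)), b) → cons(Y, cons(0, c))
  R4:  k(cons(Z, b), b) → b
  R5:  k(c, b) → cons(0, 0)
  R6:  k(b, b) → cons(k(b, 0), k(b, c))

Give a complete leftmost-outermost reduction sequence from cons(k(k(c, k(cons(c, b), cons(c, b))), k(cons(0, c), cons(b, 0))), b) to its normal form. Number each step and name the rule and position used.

1. cons(k(k(c, k(cons(c, b), cons(c, b))), k(cons(0, c), cons(b, 0))), b)  →  cons(k(k(c, cons(c, b)), k(cons(0, c), cons(b, 0))), b)   [R1 at 1.1.2]
2. cons(k(k(c, cons(c, b)), k(cons(0, c), cons(b, 0))), b)  →  cons(k(c, k(cons(0, c), cons(b, 0))), b)   [R1 at 1.1]
3. cons(k(c, k(cons(0, c), cons(b, 0))), b)  →  cons(k(c, cons(0, c)), b)   [R1 at 1.2]
4. cons(k(c, cons(0, c)), b)  →  cons(c, b)   [R1 at 1]

cons(c, b)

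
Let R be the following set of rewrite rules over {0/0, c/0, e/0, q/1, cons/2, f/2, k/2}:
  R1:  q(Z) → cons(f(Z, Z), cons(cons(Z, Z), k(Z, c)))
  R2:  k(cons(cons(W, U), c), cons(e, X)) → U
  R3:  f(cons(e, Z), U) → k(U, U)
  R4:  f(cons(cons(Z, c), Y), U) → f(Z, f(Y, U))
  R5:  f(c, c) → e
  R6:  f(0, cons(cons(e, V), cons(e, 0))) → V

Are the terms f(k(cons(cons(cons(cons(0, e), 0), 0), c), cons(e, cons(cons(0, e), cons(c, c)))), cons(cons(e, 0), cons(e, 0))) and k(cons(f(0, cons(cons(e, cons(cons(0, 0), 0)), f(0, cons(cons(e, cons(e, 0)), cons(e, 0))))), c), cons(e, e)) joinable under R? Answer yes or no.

yes — NF(t₁) = 0, NF(t₂) = 0

Reduce t₁ = f(k(cons(cons(cons(cons(0, e), 0), 0), c), cons(e, cons(cons(0, e), cons(c, c)))), cons(cons(e, 0), cons(e, 0))):
1. f(k(cons(cons(cons(cons(0, e), 0), 0), c), cons(e, cons(cons(0, e), cons(c, c)))), cons(cons(e, 0), cons(e, 0)))  →  f(0, cons(cons(e, 0), cons(e, 0)))   [R2 at 1]
2. f(0, cons(cons(e, 0), cons(e, 0)))  →  0   [R6 at ε]

Reduce t₂ = k(cons(f(0, cons(cons(e, cons(cons(0, 0), 0)), f(0, cons(cons(e, cons(e, 0)), cons(e, 0))))), c), cons(e, e)):
1. k(cons(f(0, cons(cons(e, cons(cons(0, 0), 0)), f(0, cons(cons(e, cons(e, 0)), cons(e, 0))))), c), cons(e, e))  →  k(cons(f(0, cons(cons(e, cons(cons(0, 0), 0)), cons(e, 0))), c), cons(e, e))   [R6 at 1.1.2.2]
2. k(cons(f(0, cons(cons(e, cons(cons(0, 0), 0)), cons(e, 0))), c), cons(e, e))  →  k(cons(cons(cons(0, 0), 0), c), cons(e, e))   [R6 at 1.1]
3. k(cons(cons(cons(0, 0), 0), c), cons(e, e))  →  0   [R2 at ε]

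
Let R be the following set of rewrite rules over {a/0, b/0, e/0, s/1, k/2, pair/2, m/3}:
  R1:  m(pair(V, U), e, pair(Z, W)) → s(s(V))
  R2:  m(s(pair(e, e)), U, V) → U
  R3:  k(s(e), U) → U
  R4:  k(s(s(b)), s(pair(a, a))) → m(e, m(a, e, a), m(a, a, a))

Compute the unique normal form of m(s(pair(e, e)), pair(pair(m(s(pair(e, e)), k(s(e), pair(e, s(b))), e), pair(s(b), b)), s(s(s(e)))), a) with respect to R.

1. m(s(pair(e, e)), pair(pair(m(s(pair(e, e)), k(s(e), pair(e, s(b))), e), pair(s(b), b)), s(s(s(e)))), a)  →  pair(pair(m(s(pair(e, e)), k(s(e), pair(e, s(b))), e), pair(s(b), b)), s(s(s(e))))   [R2 at ε]
2. pair(pair(m(s(pair(e, e)), k(s(e), pair(e, s(b))), e), pair(s(b), b)), s(s(s(e))))  →  pair(pair(k(s(e), pair(e, s(b))), pair(s(b), b)), s(s(s(e))))   [R2 at 1.1]
3. pair(pair(k(s(e), pair(e, s(b))), pair(s(b), b)), s(s(s(e))))  →  pair(pair(pair(e, s(b)), pair(s(b), b)), s(s(s(e))))   [R3 at 1.1]

pair(pair(pair(e, s(b)), pair(s(b), b)), s(s(s(e))))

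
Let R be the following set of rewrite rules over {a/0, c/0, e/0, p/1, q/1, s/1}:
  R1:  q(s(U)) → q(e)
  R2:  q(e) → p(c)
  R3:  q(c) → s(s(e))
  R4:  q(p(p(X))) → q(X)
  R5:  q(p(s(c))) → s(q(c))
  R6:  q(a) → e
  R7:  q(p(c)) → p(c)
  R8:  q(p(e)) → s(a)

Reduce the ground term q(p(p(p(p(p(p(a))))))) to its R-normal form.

1. q(p(p(p(p(p(p(a)))))))  →  q(p(p(p(p(a)))))   [R4 at ε]
2. q(p(p(p(p(a)))))  →  q(p(p(a)))   [R4 at ε]
3. q(p(p(a)))  →  q(a)   [R4 at ε]
4. q(a)  →  e   [R6 at ε]

e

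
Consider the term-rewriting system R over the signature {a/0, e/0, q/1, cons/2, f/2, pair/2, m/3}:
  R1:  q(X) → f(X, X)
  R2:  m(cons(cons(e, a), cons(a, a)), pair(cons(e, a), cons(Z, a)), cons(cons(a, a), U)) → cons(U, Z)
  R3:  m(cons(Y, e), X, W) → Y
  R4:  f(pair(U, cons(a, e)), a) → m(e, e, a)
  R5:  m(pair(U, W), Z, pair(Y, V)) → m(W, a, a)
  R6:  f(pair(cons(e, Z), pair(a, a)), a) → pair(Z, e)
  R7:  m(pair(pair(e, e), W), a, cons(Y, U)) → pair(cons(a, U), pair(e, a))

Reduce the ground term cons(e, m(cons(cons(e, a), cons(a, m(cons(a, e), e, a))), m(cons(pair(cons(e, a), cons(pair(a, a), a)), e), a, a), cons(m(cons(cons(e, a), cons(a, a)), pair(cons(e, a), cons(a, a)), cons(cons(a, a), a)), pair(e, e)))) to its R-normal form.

cons(e, cons(pair(e, e), pair(a, a)))

1. cons(e, m(cons(cons(e, a), cons(a, m(cons(a, e), e, a))), m(cons(pair(cons(e, a), cons(pair(a, a), a)), e), a, a), cons(m(cons(cons(e, a), cons(a, a)), pair(cons(e, a), cons(a, a)), cons(cons(a, a), a)), pair(e, e))))  →  cons(e, m(cons(cons(e, a), cons(a, a)), m(cons(pair(cons(e, a), cons(pair(a, a), a)), e), a, a), cons(m(cons(cons(e, a), cons(a, a)), pair(cons(e, a), cons(a, a)), cons(cons(a, a), a)), pair(e, e))))   [R3 at 2.1.2.2]
2. cons(e, m(cons(cons(e, a), cons(a, a)), m(cons(pair(cons(e, a), cons(pair(a, a), a)), e), a, a), cons(m(cons(cons(e, a), cons(a, a)), pair(cons(e, a), cons(a, a)), cons(cons(a, a), a)), pair(e, e))))  →  cons(e, m(cons(cons(e, a), cons(a, a)), pair(cons(e, a), cons(pair(a, a), a)), cons(m(cons(cons(e, a), cons(a, a)), pair(cons(e, a), cons(a, a)), cons(cons(a, a), a)), pair(e, e))))   [R3 at 2.2]
3. cons(e, m(cons(cons(e, a), cons(a, a)), pair(cons(e, a), cons(pair(a, a), a)), cons(m(cons(cons(e, a), cons(a, a)), pair(cons(e, a), cons(a, a)), cons(cons(a, a), a)), pair(e, e))))  →  cons(e, m(cons(cons(e, a), cons(a, a)), pair(cons(e, a), cons(pair(a, a), a)), cons(cons(a, a), pair(e, e))))   [R2 at 2.3.1]
4. cons(e, m(cons(cons(e, a), cons(a, a)), pair(cons(e, a), cons(pair(a, a), a)), cons(cons(a, a), pair(e, e))))  →  cons(e, cons(pair(e, e), pair(a, a)))   [R2 at 2]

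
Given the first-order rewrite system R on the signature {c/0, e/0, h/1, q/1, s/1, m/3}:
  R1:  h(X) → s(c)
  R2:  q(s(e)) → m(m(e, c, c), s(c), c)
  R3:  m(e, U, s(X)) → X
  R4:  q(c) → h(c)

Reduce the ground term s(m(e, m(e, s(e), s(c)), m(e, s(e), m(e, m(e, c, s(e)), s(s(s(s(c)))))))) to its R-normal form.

1. s(m(e, m(e, s(e), s(c)), m(e, s(e), m(e, m(e, c, s(e)), s(s(s(s(c))))))))  →  s(m(e, c, m(e, s(e), m(e, m(e, c, s(e)), s(s(s(s(c))))))))   [R3 at 1.2]
2. s(m(e, c, m(e, s(e), m(e, m(e, c, s(e)), s(s(s(s(c))))))))  →  s(m(e, c, m(e, s(e), s(s(s(c))))))   [R3 at 1.3.3]
3. s(m(e, c, m(e, s(e), s(s(s(c))))))  →  s(m(e, c, s(s(c))))   [R3 at 1.3]
4. s(m(e, c, s(s(c))))  →  s(s(c))   [R3 at 1]

s(s(c))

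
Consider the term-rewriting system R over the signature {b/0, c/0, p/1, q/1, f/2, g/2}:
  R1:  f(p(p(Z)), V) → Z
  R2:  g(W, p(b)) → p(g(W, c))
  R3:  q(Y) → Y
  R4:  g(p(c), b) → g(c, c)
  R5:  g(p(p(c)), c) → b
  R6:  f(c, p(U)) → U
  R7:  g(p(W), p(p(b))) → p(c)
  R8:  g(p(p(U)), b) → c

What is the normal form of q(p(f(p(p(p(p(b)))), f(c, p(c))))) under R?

p(p(p(b)))

1. q(p(f(p(p(p(p(b)))), f(c, p(c)))))  →  p(f(p(p(p(p(b)))), f(c, p(c))))   [R3 at ε]
2. p(f(p(p(p(p(b)))), f(c, p(c))))  →  p(p(p(b)))   [R1 at 1]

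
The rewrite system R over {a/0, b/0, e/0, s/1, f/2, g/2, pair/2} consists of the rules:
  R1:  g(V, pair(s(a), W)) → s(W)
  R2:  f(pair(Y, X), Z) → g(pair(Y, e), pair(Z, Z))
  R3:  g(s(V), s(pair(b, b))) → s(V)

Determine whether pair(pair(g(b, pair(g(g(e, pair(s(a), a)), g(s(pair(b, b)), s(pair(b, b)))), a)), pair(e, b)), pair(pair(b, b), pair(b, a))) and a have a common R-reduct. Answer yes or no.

no — NF(t₁) = pair(pair(s(a), pair(e, b)), pair(pair(b, b), pair(b, a))), NF(t₂) = a

Reduce t₁ = pair(pair(g(b, pair(g(g(e, pair(s(a), a)), g(s(pair(b, b)), s(pair(b, b)))), a)), pair(e, b)), pair(pair(b, b), pair(b, a))):
1. pair(pair(g(b, pair(g(g(e, pair(s(a), a)), g(s(pair(b, b)), s(pair(b, b)))), a)), pair(e, b)), pair(pair(b, b), pair(b, a)))  →  pair(pair(g(b, pair(g(s(a), g(s(pair(b, b)), s(pair(b, b)))), a)), pair(e, b)), pair(pair(b, b), pair(b, a)))   [R1 at 1.1.2.1.1]
2. pair(pair(g(b, pair(g(s(a), g(s(pair(b, b)), s(pair(b, b)))), a)), pair(e, b)), pair(pair(b, b), pair(b, a)))  →  pair(pair(g(b, pair(g(s(a), s(pair(b, b))), a)), pair(e, b)), pair(pair(b, b), pair(b, a)))   [R3 at 1.1.2.1.2]
3. pair(pair(g(b, pair(g(s(a), s(pair(b, b))), a)), pair(e, b)), pair(pair(b, b), pair(b, a)))  →  pair(pair(g(b, pair(s(a), a)), pair(e, b)), pair(pair(b, b), pair(b, a)))   [R3 at 1.1.2.1]
4. pair(pair(g(b, pair(s(a), a)), pair(e, b)), pair(pair(b, b), pair(b, a)))  →  pair(pair(s(a), pair(e, b)), pair(pair(b, b), pair(b, a)))   [R1 at 1.1]

Reduce t₂ = a:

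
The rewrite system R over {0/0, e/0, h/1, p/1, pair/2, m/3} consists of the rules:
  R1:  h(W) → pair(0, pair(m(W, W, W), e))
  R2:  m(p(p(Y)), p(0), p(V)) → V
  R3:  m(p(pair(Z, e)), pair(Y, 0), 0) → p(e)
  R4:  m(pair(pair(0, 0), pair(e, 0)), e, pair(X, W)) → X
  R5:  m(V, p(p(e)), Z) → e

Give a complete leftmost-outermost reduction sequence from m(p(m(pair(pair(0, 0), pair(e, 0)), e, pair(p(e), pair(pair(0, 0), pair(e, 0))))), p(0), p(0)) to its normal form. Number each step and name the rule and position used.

0

1. m(p(m(pair(pair(0, 0), pair(e, 0)), e, pair(p(e), pair(pair(0, 0), pair(e, 0))))), p(0), p(0))  →  m(p(p(e)), p(0), p(0))   [R4 at 1.1]
2. m(p(p(e)), p(0), p(0))  →  0   [R2 at ε]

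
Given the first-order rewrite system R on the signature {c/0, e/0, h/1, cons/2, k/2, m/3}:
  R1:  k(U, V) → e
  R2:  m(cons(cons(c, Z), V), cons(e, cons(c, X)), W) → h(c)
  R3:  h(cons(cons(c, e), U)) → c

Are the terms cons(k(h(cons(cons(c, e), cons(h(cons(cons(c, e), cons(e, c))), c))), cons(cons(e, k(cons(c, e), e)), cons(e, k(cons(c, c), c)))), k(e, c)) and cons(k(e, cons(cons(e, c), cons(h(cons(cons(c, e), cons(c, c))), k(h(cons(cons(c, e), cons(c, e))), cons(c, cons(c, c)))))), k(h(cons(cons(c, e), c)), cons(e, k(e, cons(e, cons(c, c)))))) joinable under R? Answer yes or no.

yes — NF(t₁) = cons(e, e), NF(t₂) = cons(e, e)

Reduce t₁ = cons(k(h(cons(cons(c, e), cons(h(cons(cons(c, e), cons(e, c))), c))), cons(cons(e, k(cons(c, e), e)), cons(e, k(cons(c, c), c)))), k(e, c)):
1. cons(k(h(cons(cons(c, e), cons(h(cons(cons(c, e), cons(e, c))), c))), cons(cons(e, k(cons(c, e), e)), cons(e, k(cons(c, c), c)))), k(e, c))  →  cons(e, k(e, c))   [R1 at 1]
2. cons(e, k(e, c))  →  cons(e, e)   [R1 at 2]

Reduce t₂ = cons(k(e, cons(cons(e, c), cons(h(cons(cons(c, e), cons(c, c))), k(h(cons(cons(c, e), cons(c, e))), cons(c, cons(c, c)))))), k(h(cons(cons(c, e), c)), cons(e, k(e, cons(e, cons(c, c)))))):
1. cons(k(e, cons(cons(e, c), cons(h(cons(cons(c, e), cons(c, c))), k(h(cons(cons(c, e), cons(c, e))), cons(c, cons(c, c)))))), k(h(cons(cons(c, e), c)), cons(e, k(e, cons(e, cons(c, c))))))  →  cons(e, k(h(cons(cons(c, e), c)), cons(e, k(e, cons(e, cons(c, c))))))   [R1 at 1]
2. cons(e, k(h(cons(cons(c, e), c)), cons(e, k(e, cons(e, cons(c, c))))))  →  cons(e, e)   [R1 at 2]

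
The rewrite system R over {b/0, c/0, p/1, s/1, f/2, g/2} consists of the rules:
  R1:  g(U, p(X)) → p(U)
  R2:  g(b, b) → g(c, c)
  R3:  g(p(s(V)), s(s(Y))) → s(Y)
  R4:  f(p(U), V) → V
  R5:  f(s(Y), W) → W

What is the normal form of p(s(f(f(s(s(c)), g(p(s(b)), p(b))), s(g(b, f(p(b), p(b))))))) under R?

p(s(s(p(b))))

1. p(s(f(f(s(s(c)), g(p(s(b)), p(b))), s(g(b, f(p(b), p(b)))))))  →  p(s(f(g(p(s(b)), p(b)), s(g(b, f(p(b), p(b)))))))   [R5 at 1.1.1]
2. p(s(f(g(p(s(b)), p(b)), s(g(b, f(p(b), p(b)))))))  →  p(s(f(p(p(s(b))), s(g(b, f(p(b), p(b)))))))   [R1 at 1.1.1]
3. p(s(f(p(p(s(b))), s(g(b, f(p(b), p(b)))))))  →  p(s(s(g(b, f(p(b), p(b))))))   [R4 at 1.1]
4. p(s(s(g(b, f(p(b), p(b))))))  →  p(s(s(g(b, p(b)))))   [R4 at 1.1.1.2]
5. p(s(s(g(b, p(b)))))  →  p(s(s(p(b))))   [R1 at 1.1.1]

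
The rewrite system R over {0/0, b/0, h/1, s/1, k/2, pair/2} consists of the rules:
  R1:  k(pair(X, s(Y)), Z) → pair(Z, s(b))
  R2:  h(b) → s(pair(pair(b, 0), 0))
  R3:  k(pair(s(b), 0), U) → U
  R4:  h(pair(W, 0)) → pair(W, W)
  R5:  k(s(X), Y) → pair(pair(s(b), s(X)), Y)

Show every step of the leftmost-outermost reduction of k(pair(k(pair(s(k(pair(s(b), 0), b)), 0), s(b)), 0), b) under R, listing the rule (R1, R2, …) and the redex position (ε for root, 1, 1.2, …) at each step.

1. k(pair(k(pair(s(k(pair(s(b), 0), b)), 0), s(b)), 0), b)  →  k(pair(k(pair(s(b), 0), s(b)), 0), b)   [R3 at 1.1.1.1.1]
2. k(pair(k(pair(s(b), 0), s(b)), 0), b)  →  k(pair(s(b), 0), b)   [R3 at 1.1]
3. k(pair(s(b), 0), b)  →  b   [R3 at ε]

b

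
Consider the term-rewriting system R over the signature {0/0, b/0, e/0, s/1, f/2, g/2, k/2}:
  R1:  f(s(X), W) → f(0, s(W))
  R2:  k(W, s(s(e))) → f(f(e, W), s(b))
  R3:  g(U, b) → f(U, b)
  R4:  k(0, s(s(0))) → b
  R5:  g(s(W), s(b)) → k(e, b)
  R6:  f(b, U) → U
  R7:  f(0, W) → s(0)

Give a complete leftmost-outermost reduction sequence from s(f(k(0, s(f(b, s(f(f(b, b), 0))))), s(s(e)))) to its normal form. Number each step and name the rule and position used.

1. s(f(k(0, s(f(b, s(f(f(b, b), 0))))), s(s(e))))  →  s(f(k(0, s(s(f(f(b, b), 0)))), s(s(e))))   [R6 at 1.1.2.1]
2. s(f(k(0, s(s(f(f(b, b), 0)))), s(s(e))))  →  s(f(k(0, s(s(f(b, 0)))), s(s(e))))   [R6 at 1.1.2.1.1.1]
3. s(f(k(0, s(s(f(b, 0)))), s(s(e))))  →  s(f(k(0, s(s(0))), s(s(e))))   [R6 at 1.1.2.1.1]
4. s(f(k(0, s(s(0))), s(s(e))))  →  s(f(b, s(s(e))))   [R4 at 1.1]
5. s(f(b, s(s(e))))  →  s(s(s(e)))   [R6 at 1]

s(s(s(e)))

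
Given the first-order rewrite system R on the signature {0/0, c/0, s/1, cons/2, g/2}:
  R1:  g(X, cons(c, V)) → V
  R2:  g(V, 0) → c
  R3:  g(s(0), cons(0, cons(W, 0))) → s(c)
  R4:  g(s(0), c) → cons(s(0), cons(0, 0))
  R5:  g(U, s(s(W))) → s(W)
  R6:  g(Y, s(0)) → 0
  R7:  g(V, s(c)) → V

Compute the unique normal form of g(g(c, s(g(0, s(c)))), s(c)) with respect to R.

0

1. g(g(c, s(g(0, s(c)))), s(c))  →  g(c, s(g(0, s(c))))   [R7 at ε]
2. g(c, s(g(0, s(c))))  →  g(c, s(0))   [R7 at 2.1]
3. g(c, s(0))  →  0   [R6 at ε]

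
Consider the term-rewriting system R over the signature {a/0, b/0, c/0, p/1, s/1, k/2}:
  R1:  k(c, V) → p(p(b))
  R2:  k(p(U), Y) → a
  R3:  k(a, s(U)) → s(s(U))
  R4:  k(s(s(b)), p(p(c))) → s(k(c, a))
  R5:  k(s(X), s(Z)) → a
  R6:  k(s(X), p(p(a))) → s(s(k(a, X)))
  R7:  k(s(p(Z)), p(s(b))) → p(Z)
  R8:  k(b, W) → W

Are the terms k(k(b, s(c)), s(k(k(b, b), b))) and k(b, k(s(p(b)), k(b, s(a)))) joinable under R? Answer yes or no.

yes — NF(t₁) = a, NF(t₂) = a

Reduce t₁ = k(k(b, s(c)), s(k(k(b, b), b))):
1. k(k(b, s(c)), s(k(k(b, b), b)))  →  k(s(c), s(k(k(b, b), b)))   [R8 at 1]
2. k(s(c), s(k(k(b, b), b)))  →  a   [R5 at ε]

Reduce t₂ = k(b, k(s(p(b)), k(b, s(a)))):
1. k(b, k(s(p(b)), k(b, s(a))))  →  k(s(p(b)), k(b, s(a)))   [R8 at ε]
2. k(s(p(b)), k(b, s(a)))  →  k(s(p(b)), s(a))   [R8 at 2]
3. k(s(p(b)), s(a))  →  a   [R5 at ε]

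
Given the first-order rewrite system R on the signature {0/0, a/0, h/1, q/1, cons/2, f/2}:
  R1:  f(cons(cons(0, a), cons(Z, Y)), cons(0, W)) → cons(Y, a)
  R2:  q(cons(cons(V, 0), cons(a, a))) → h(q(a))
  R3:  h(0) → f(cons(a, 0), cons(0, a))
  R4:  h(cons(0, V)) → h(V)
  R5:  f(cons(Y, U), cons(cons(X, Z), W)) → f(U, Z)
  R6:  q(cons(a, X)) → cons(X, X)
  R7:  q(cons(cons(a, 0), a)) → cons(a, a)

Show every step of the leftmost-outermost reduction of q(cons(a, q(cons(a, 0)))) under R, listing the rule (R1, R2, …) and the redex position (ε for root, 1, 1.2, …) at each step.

1. q(cons(a, q(cons(a, 0))))  →  cons(q(cons(a, 0)), q(cons(a, 0)))   [R6 at ε]
2. cons(q(cons(a, 0)), q(cons(a, 0)))  →  cons(cons(0, 0), q(cons(a, 0)))   [R6 at 1]
3. cons(cons(0, 0), q(cons(a, 0)))  →  cons(cons(0, 0), cons(0, 0))   [R6 at 2]

cons(cons(0, 0), cons(0, 0))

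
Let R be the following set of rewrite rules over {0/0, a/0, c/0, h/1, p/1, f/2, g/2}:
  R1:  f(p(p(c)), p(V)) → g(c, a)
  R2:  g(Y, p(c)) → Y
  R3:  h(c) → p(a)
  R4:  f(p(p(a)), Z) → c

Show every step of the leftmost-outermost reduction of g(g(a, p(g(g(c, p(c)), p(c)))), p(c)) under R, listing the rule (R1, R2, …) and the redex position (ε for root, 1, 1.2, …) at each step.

1. g(g(a, p(g(g(c, p(c)), p(c)))), p(c))  →  g(a, p(g(g(c, p(c)), p(c))))   [R2 at ε]
2. g(a, p(g(g(c, p(c)), p(c))))  →  g(a, p(g(c, p(c))))   [R2 at 2.1]
3. g(a, p(g(c, p(c))))  →  g(a, p(c))   [R2 at 2.1]
4. g(a, p(c))  →  a   [R2 at ε]

a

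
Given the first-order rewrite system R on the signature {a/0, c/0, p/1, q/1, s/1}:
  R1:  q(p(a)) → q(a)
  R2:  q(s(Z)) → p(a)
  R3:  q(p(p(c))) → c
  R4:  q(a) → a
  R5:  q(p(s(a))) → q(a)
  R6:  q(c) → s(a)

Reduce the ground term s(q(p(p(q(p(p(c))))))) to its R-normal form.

s(c)

1. s(q(p(p(q(p(p(c)))))))  →  s(q(p(p(c))))   [R3 at 1.1.1.1]
2. s(q(p(p(c))))  →  s(c)   [R3 at 1]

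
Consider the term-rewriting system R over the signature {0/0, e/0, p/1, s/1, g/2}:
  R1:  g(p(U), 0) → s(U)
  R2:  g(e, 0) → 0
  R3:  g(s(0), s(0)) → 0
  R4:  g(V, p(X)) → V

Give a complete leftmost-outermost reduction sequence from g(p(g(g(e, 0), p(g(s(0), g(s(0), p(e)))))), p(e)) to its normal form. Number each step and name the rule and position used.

1. g(p(g(g(e, 0), p(g(s(0), g(s(0), p(e)))))), p(e))  →  p(g(g(e, 0), p(g(s(0), g(s(0), p(e))))))   [R4 at ε]
2. p(g(g(e, 0), p(g(s(0), g(s(0), p(e))))))  →  p(g(e, 0))   [R4 at 1]
3. p(g(e, 0))  →  p(0)   [R2 at 1]

p(0)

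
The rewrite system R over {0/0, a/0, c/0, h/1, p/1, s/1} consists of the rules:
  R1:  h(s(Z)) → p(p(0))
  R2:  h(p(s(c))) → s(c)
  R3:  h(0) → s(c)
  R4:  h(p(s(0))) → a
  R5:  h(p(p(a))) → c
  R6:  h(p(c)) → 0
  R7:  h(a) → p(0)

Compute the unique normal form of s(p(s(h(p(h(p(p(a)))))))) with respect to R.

s(p(s(0)))

1. s(p(s(h(p(h(p(p(a))))))))  →  s(p(s(h(p(c)))))   [R5 at 1.1.1.1.1]
2. s(p(s(h(p(c)))))  →  s(p(s(0)))   [R6 at 1.1.1]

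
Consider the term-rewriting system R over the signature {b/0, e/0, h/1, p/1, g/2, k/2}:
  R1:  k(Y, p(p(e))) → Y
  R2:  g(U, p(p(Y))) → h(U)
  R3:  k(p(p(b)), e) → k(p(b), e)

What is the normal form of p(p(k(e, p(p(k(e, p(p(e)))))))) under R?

p(p(e))

1. p(p(k(e, p(p(k(e, p(p(e))))))))  →  p(p(k(e, p(p(e)))))   [R1 at 1.1.2.1.1]
2. p(p(k(e, p(p(e)))))  →  p(p(e))   [R1 at 1.1]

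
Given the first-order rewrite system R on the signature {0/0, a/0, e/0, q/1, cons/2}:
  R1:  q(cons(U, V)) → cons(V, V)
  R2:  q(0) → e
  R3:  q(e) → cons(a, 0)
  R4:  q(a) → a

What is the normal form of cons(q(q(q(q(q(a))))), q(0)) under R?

cons(a, e)

1. cons(q(q(q(q(q(a))))), q(0))  →  cons(q(q(q(q(a)))), q(0))   [R4 at 1.1.1.1.1]
2. cons(q(q(q(q(a)))), q(0))  →  cons(q(q(q(a))), q(0))   [R4 at 1.1.1.1]
3. cons(q(q(q(a))), q(0))  →  cons(q(q(a)), q(0))   [R4 at 1.1.1]
4. cons(q(q(a)), q(0))  →  cons(q(a), q(0))   [R4 at 1.1]
5. cons(q(a), q(0))  →  cons(a, q(0))   [R4 at 1]
6. cons(a, q(0))  →  cons(a, e)   [R2 at 2]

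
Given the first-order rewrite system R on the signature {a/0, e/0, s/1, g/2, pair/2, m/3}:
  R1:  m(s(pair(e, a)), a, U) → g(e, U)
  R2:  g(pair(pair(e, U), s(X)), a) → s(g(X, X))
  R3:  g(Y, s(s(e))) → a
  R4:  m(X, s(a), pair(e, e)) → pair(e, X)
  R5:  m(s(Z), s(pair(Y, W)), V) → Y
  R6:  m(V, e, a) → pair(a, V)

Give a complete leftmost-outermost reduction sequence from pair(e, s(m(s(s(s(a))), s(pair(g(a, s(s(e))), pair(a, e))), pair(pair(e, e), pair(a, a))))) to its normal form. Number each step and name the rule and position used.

pair(e, s(a))

1. pair(e, s(m(s(s(s(a))), s(pair(g(a, s(s(e))), pair(a, e))), pair(pair(e, e), pair(a, a)))))  →  pair(e, s(g(a, s(s(e)))))   [R5 at 2.1]
2. pair(e, s(g(a, s(s(e)))))  →  pair(e, s(a))   [R3 at 2.1]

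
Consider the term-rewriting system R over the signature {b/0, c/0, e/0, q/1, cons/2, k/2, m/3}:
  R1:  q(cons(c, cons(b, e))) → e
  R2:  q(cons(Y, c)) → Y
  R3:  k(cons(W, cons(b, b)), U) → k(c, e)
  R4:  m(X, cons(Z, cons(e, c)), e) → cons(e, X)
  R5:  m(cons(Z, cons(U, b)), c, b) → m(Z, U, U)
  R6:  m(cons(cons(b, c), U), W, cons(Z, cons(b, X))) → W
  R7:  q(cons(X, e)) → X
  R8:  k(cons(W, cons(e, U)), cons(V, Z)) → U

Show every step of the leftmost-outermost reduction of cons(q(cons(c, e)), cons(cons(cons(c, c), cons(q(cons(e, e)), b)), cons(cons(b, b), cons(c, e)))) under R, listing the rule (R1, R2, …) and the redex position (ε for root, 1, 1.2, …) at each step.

cons(c, cons(cons(cons(c, c), cons(e, b)), cons(cons(b, b), cons(c, e))))

1. cons(q(cons(c, e)), cons(cons(cons(c, c), cons(q(cons(e, e)), b)), cons(cons(b, b), cons(c, e))))  →  cons(c, cons(cons(cons(c, c), cons(q(cons(e, e)), b)), cons(cons(b, b), cons(c, e))))   [R7 at 1]
2. cons(c, cons(cons(cons(c, c), cons(q(cons(e, e)), b)), cons(cons(b, b), cons(c, e))))  →  cons(c, cons(cons(cons(c, c), cons(e, b)), cons(cons(b, b), cons(c, e))))   [R7 at 2.1.2.1]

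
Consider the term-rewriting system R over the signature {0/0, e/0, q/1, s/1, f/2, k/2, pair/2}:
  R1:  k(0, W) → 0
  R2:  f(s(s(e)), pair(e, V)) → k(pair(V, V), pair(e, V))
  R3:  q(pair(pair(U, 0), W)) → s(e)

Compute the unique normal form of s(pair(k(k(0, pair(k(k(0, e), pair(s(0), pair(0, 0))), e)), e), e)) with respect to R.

s(pair(0, e))

1. s(pair(k(k(0, pair(k(k(0, e), pair(s(0), pair(0, 0))), e)), e), e))  →  s(pair(k(0, e), e))   [R1 at 1.1.1]
2. s(pair(k(0, e), e))  →  s(pair(0, e))   [R1 at 1.1]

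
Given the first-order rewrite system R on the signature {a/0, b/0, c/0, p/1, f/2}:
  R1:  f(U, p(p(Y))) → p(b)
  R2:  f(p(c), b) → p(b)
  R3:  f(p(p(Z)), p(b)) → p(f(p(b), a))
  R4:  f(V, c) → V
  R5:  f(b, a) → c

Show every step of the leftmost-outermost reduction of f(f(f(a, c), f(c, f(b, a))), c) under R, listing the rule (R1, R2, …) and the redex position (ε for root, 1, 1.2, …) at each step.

1. f(f(f(a, c), f(c, f(b, a))), c)  →  f(f(a, c), f(c, f(b, a)))   [R4 at ε]
2. f(f(a, c), f(c, f(b, a)))  →  f(a, f(c, f(b, a)))   [R4 at 1]
3. f(a, f(c, f(b, a)))  →  f(a, f(c, c))   [R5 at 2.2]
4. f(a, f(c, c))  →  f(a, c)   [R4 at 2]
5. f(a, c)  →  a   [R4 at ε]

a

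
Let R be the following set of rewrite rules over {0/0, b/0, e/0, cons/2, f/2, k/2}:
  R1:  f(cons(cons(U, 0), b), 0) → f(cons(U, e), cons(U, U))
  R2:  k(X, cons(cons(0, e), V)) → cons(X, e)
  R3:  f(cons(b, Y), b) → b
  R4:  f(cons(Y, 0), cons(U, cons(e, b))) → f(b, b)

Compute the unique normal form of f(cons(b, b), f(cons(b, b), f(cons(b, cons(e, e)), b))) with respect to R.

b

1. f(cons(b, b), f(cons(b, b), f(cons(b, cons(e, e)), b)))  →  f(cons(b, b), f(cons(b, b), b))   [R3 at 2.2]
2. f(cons(b, b), f(cons(b, b), b))  →  f(cons(b, b), b)   [R3 at 2]
3. f(cons(b, b), b)  →  b   [R3 at ε]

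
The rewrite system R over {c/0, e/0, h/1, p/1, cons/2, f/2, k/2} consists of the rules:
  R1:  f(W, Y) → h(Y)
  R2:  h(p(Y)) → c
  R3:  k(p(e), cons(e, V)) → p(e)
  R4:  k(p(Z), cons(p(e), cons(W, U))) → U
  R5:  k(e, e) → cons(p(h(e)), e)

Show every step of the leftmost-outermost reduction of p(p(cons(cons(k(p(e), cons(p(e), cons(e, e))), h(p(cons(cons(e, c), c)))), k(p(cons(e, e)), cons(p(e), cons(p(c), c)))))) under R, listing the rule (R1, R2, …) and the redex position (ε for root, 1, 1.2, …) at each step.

1. p(p(cons(cons(k(p(e), cons(p(e), cons(e, e))), h(p(cons(cons(e, c), c)))), k(p(cons(e, e)), cons(p(e), cons(p(c), c))))))  →  p(p(cons(cons(e, h(p(cons(cons(e, c), c)))), k(p(cons(e, e)), cons(p(e), cons(p(c), c))))))   [R4 at 1.1.1.1]
2. p(p(cons(cons(e, h(p(cons(cons(e, c), c)))), k(p(cons(e, e)), cons(p(e), cons(p(c), c))))))  →  p(p(cons(cons(e, c), k(p(cons(e, e)), cons(p(e), cons(p(c), c))))))   [R2 at 1.1.1.2]
3. p(p(cons(cons(e, c), k(p(cons(e, e)), cons(p(e), cons(p(c), c))))))  →  p(p(cons(cons(e, c), c)))   [R4 at 1.1.2]

p(p(cons(cons(e, c), c)))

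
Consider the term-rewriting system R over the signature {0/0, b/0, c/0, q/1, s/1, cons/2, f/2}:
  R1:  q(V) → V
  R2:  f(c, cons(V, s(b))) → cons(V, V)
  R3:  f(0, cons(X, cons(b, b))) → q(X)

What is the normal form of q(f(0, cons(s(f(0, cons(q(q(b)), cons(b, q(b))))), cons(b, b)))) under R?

1. q(f(0, cons(s(f(0, cons(q(q(b)), cons(b, q(b))))), cons(b, b))))  →  f(0, cons(s(f(0, cons(q(q(b)), cons(b, q(b))))), cons(b, b)))   [R1 at ε]
2. f(0, cons(s(f(0, cons(q(q(b)), cons(b, q(b))))), cons(b, b)))  →  q(s(f(0, cons(q(q(b)), cons(b, q(b))))))   [R3 at ε]
3. q(s(f(0, cons(q(q(b)), cons(b, q(b))))))  →  s(f(0, cons(q(q(b)), cons(b, q(b)))))   [R1 at ε]
4. s(f(0, cons(q(q(b)), cons(b, q(b)))))  →  s(f(0, cons(q(b), cons(b, q(b)))))   [R1 at 1.2.1]
5. s(f(0, cons(q(b), cons(b, q(b)))))  →  s(f(0, cons(b, cons(b, q(b)))))   [R1 at 1.2.1]
6. s(f(0, cons(b, cons(b, q(b)))))  →  s(f(0, cons(b, cons(b, b))))   [R1 at 1.2.2.2]
7. s(f(0, cons(b, cons(b, b))))  →  s(q(b))   [R3 at 1]
8. s(q(b))  →  s(b)   [R1 at 1]

s(b)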